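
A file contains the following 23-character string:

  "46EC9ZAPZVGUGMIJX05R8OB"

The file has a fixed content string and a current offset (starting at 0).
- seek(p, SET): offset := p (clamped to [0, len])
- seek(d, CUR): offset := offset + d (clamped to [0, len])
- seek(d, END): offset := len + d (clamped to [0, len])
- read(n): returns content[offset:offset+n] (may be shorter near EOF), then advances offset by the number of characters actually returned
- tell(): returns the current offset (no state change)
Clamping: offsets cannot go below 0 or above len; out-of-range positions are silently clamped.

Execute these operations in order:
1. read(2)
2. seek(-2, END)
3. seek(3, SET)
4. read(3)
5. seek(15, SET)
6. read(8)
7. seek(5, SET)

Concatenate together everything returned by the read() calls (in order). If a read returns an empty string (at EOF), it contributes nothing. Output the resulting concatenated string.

After 1 (read(2)): returned '46', offset=2
After 2 (seek(-2, END)): offset=21
After 3 (seek(3, SET)): offset=3
After 4 (read(3)): returned 'C9Z', offset=6
After 5 (seek(15, SET)): offset=15
After 6 (read(8)): returned 'JX05R8OB', offset=23
After 7 (seek(5, SET)): offset=5

Answer: 46C9ZJX05R8OB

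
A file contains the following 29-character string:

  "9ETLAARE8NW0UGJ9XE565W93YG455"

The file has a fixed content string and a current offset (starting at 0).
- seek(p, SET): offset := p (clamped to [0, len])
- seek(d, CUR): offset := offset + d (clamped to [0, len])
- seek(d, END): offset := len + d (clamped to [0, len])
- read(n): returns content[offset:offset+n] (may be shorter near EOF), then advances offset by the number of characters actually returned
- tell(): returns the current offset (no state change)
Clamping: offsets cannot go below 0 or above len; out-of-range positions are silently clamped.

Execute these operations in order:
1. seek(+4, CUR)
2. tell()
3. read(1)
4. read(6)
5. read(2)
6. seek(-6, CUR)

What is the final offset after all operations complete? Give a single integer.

After 1 (seek(+4, CUR)): offset=4
After 2 (tell()): offset=4
After 3 (read(1)): returned 'A', offset=5
After 4 (read(6)): returned 'ARE8NW', offset=11
After 5 (read(2)): returned '0U', offset=13
After 6 (seek(-6, CUR)): offset=7

Answer: 7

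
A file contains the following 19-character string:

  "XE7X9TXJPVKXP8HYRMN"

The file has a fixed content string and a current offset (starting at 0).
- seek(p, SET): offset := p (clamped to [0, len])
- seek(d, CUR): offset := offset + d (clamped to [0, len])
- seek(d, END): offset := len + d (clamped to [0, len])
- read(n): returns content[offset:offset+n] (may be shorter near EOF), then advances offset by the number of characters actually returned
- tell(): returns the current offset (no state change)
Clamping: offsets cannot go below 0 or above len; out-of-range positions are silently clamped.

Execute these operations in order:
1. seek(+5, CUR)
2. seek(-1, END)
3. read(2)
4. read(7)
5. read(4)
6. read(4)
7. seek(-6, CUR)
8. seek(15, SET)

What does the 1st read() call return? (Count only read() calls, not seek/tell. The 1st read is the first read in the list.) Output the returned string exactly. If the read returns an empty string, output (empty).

After 1 (seek(+5, CUR)): offset=5
After 2 (seek(-1, END)): offset=18
After 3 (read(2)): returned 'N', offset=19
After 4 (read(7)): returned '', offset=19
After 5 (read(4)): returned '', offset=19
After 6 (read(4)): returned '', offset=19
After 7 (seek(-6, CUR)): offset=13
After 8 (seek(15, SET)): offset=15

Answer: N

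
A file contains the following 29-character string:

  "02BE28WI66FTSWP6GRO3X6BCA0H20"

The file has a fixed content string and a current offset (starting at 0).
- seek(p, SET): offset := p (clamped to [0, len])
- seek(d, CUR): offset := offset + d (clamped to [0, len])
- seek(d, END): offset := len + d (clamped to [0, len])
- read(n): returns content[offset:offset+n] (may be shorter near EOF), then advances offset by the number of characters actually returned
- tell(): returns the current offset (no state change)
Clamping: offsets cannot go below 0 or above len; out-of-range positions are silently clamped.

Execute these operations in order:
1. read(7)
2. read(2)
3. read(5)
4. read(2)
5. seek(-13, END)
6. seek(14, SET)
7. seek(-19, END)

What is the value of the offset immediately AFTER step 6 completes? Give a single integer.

Answer: 14

Derivation:
After 1 (read(7)): returned '02BE28W', offset=7
After 2 (read(2)): returned 'I6', offset=9
After 3 (read(5)): returned '6FTSW', offset=14
After 4 (read(2)): returned 'P6', offset=16
After 5 (seek(-13, END)): offset=16
After 6 (seek(14, SET)): offset=14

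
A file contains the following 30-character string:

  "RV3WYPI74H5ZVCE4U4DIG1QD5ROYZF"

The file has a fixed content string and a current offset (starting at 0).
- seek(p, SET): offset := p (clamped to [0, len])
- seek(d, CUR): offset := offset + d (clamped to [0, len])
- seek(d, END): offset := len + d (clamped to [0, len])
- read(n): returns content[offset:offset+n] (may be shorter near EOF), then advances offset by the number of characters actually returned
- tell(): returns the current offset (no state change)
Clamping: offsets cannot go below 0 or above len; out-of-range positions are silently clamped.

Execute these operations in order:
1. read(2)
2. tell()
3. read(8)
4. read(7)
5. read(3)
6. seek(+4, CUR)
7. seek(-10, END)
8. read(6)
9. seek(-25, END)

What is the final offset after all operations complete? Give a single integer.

Answer: 5

Derivation:
After 1 (read(2)): returned 'RV', offset=2
After 2 (tell()): offset=2
After 3 (read(8)): returned '3WYPI74H', offset=10
After 4 (read(7)): returned '5ZVCE4U', offset=17
After 5 (read(3)): returned '4DI', offset=20
After 6 (seek(+4, CUR)): offset=24
After 7 (seek(-10, END)): offset=20
After 8 (read(6)): returned 'G1QD5R', offset=26
After 9 (seek(-25, END)): offset=5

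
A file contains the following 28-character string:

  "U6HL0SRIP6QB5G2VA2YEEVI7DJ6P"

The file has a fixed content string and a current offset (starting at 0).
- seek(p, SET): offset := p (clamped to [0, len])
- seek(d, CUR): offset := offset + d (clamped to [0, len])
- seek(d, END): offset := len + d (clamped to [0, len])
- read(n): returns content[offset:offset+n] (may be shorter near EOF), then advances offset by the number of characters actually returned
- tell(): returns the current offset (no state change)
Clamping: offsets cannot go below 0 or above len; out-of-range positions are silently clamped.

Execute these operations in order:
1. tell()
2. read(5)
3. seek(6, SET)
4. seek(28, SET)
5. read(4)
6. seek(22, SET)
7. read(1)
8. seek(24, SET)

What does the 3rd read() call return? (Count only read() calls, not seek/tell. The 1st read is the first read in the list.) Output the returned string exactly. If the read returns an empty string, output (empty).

Answer: I

Derivation:
After 1 (tell()): offset=0
After 2 (read(5)): returned 'U6HL0', offset=5
After 3 (seek(6, SET)): offset=6
After 4 (seek(28, SET)): offset=28
After 5 (read(4)): returned '', offset=28
After 6 (seek(22, SET)): offset=22
After 7 (read(1)): returned 'I', offset=23
After 8 (seek(24, SET)): offset=24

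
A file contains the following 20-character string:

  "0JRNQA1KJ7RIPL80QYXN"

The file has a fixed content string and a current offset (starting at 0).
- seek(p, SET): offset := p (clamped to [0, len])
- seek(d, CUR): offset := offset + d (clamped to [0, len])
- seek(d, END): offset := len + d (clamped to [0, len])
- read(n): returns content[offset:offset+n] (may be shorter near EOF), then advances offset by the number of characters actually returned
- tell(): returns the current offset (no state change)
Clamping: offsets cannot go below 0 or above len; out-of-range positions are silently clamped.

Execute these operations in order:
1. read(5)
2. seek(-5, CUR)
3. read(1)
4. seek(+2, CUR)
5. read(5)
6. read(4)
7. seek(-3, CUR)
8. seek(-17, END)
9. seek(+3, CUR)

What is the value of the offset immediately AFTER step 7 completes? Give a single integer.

Answer: 9

Derivation:
After 1 (read(5)): returned '0JRNQ', offset=5
After 2 (seek(-5, CUR)): offset=0
After 3 (read(1)): returned '0', offset=1
After 4 (seek(+2, CUR)): offset=3
After 5 (read(5)): returned 'NQA1K', offset=8
After 6 (read(4)): returned 'J7RI', offset=12
After 7 (seek(-3, CUR)): offset=9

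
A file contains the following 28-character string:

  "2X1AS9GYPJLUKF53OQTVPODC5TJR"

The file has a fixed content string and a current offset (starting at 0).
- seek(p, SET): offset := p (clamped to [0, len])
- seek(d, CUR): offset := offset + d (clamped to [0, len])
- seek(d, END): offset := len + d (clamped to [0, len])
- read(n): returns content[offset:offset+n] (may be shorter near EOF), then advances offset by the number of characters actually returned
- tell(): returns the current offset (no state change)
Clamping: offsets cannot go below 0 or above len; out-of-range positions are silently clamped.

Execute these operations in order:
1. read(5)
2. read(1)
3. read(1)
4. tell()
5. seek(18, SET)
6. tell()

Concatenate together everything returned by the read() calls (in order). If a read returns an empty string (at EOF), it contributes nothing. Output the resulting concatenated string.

After 1 (read(5)): returned '2X1AS', offset=5
After 2 (read(1)): returned '9', offset=6
After 3 (read(1)): returned 'G', offset=7
After 4 (tell()): offset=7
After 5 (seek(18, SET)): offset=18
After 6 (tell()): offset=18

Answer: 2X1AS9G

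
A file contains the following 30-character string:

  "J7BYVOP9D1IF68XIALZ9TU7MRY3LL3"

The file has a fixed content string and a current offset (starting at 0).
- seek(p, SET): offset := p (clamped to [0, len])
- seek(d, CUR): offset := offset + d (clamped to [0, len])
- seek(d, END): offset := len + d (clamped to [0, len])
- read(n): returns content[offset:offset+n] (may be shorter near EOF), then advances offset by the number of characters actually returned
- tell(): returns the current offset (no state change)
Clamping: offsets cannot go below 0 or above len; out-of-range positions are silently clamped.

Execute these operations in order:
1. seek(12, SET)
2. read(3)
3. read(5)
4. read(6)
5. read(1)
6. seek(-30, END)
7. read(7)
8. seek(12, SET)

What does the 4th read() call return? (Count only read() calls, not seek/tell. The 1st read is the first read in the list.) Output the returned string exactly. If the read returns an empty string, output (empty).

After 1 (seek(12, SET)): offset=12
After 2 (read(3)): returned '68X', offset=15
After 3 (read(5)): returned 'IALZ9', offset=20
After 4 (read(6)): returned 'TU7MRY', offset=26
After 5 (read(1)): returned '3', offset=27
After 6 (seek(-30, END)): offset=0
After 7 (read(7)): returned 'J7BYVOP', offset=7
After 8 (seek(12, SET)): offset=12

Answer: 3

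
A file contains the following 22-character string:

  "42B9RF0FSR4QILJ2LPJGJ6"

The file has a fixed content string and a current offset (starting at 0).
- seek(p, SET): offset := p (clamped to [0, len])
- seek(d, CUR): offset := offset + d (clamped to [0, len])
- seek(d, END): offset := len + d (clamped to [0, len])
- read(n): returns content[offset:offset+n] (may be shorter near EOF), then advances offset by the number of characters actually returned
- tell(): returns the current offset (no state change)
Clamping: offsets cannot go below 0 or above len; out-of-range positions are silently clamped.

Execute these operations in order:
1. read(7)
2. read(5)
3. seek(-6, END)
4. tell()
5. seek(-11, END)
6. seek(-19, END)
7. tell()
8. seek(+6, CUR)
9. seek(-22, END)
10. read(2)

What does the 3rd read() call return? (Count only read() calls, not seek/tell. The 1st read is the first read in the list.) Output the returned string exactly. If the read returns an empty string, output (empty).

After 1 (read(7)): returned '42B9RF0', offset=7
After 2 (read(5)): returned 'FSR4Q', offset=12
After 3 (seek(-6, END)): offset=16
After 4 (tell()): offset=16
After 5 (seek(-11, END)): offset=11
After 6 (seek(-19, END)): offset=3
After 7 (tell()): offset=3
After 8 (seek(+6, CUR)): offset=9
After 9 (seek(-22, END)): offset=0
After 10 (read(2)): returned '42', offset=2

Answer: 42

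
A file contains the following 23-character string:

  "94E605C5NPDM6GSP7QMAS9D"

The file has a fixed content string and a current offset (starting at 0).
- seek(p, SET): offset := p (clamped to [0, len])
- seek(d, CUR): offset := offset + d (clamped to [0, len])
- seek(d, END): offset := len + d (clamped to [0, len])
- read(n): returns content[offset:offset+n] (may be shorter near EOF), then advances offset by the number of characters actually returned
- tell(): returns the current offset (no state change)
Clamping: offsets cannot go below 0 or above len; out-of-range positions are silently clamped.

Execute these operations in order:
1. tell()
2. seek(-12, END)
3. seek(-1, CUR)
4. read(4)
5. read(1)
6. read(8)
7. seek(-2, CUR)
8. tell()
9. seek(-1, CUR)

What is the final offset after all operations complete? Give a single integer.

After 1 (tell()): offset=0
After 2 (seek(-12, END)): offset=11
After 3 (seek(-1, CUR)): offset=10
After 4 (read(4)): returned 'DM6G', offset=14
After 5 (read(1)): returned 'S', offset=15
After 6 (read(8)): returned 'P7QMAS9D', offset=23
After 7 (seek(-2, CUR)): offset=21
After 8 (tell()): offset=21
After 9 (seek(-1, CUR)): offset=20

Answer: 20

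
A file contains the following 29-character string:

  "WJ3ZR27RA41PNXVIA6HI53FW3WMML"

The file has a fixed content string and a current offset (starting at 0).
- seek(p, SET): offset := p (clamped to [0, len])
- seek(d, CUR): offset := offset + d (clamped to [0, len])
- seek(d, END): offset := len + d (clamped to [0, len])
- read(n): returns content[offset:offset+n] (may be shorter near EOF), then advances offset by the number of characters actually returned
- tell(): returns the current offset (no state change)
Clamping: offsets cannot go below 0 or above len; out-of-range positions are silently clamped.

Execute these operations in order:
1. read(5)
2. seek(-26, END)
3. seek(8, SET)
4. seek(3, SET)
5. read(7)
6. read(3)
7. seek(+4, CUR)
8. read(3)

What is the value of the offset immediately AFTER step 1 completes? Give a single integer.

After 1 (read(5)): returned 'WJ3ZR', offset=5

Answer: 5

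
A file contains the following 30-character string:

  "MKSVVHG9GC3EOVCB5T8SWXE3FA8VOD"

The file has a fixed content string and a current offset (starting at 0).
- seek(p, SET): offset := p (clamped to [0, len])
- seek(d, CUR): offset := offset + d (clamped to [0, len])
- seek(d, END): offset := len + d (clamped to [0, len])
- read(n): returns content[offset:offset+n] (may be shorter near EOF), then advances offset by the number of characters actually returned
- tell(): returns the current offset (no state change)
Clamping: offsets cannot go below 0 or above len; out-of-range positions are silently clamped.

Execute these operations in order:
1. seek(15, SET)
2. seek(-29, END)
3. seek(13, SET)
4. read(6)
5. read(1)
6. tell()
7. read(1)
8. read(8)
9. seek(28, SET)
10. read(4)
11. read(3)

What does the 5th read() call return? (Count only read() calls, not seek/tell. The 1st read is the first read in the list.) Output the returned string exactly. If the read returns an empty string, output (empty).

After 1 (seek(15, SET)): offset=15
After 2 (seek(-29, END)): offset=1
After 3 (seek(13, SET)): offset=13
After 4 (read(6)): returned 'VCB5T8', offset=19
After 5 (read(1)): returned 'S', offset=20
After 6 (tell()): offset=20
After 7 (read(1)): returned 'W', offset=21
After 8 (read(8)): returned 'XE3FA8VO', offset=29
After 9 (seek(28, SET)): offset=28
After 10 (read(4)): returned 'OD', offset=30
After 11 (read(3)): returned '', offset=30

Answer: OD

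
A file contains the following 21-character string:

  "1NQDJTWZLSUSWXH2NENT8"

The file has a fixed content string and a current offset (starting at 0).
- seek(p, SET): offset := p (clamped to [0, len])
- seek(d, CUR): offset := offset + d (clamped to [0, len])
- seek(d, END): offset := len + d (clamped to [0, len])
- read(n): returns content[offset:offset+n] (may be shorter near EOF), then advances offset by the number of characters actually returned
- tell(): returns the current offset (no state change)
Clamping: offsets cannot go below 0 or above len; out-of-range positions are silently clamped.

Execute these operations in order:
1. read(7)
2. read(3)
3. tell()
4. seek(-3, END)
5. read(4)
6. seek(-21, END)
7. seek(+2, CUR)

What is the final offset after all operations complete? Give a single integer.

Answer: 2

Derivation:
After 1 (read(7)): returned '1NQDJTW', offset=7
After 2 (read(3)): returned 'ZLS', offset=10
After 3 (tell()): offset=10
After 4 (seek(-3, END)): offset=18
After 5 (read(4)): returned 'NT8', offset=21
After 6 (seek(-21, END)): offset=0
After 7 (seek(+2, CUR)): offset=2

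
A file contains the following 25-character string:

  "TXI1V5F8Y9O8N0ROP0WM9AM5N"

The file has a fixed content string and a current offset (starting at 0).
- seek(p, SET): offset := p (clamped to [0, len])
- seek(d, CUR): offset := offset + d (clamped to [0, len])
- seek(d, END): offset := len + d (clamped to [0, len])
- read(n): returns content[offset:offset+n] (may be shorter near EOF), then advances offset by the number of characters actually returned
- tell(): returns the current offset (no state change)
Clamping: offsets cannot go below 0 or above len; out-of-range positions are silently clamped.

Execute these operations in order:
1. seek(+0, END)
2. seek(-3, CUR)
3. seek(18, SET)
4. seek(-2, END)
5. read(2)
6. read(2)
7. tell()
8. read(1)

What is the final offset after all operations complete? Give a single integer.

Answer: 25

Derivation:
After 1 (seek(+0, END)): offset=25
After 2 (seek(-3, CUR)): offset=22
After 3 (seek(18, SET)): offset=18
After 4 (seek(-2, END)): offset=23
After 5 (read(2)): returned '5N', offset=25
After 6 (read(2)): returned '', offset=25
After 7 (tell()): offset=25
After 8 (read(1)): returned '', offset=25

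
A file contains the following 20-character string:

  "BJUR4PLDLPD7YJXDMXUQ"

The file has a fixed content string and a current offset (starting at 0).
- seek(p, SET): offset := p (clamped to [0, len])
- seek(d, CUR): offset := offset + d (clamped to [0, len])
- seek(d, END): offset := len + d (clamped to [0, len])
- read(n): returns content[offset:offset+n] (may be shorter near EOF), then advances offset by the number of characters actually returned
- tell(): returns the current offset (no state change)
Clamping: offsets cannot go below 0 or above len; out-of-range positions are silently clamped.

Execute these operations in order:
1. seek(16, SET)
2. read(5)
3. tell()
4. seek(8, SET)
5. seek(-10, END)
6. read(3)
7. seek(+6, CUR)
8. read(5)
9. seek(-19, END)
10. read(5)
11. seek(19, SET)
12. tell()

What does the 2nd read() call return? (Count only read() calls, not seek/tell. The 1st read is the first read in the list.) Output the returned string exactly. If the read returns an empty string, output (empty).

After 1 (seek(16, SET)): offset=16
After 2 (read(5)): returned 'MXUQ', offset=20
After 3 (tell()): offset=20
After 4 (seek(8, SET)): offset=8
After 5 (seek(-10, END)): offset=10
After 6 (read(3)): returned 'D7Y', offset=13
After 7 (seek(+6, CUR)): offset=19
After 8 (read(5)): returned 'Q', offset=20
After 9 (seek(-19, END)): offset=1
After 10 (read(5)): returned 'JUR4P', offset=6
After 11 (seek(19, SET)): offset=19
After 12 (tell()): offset=19

Answer: D7Y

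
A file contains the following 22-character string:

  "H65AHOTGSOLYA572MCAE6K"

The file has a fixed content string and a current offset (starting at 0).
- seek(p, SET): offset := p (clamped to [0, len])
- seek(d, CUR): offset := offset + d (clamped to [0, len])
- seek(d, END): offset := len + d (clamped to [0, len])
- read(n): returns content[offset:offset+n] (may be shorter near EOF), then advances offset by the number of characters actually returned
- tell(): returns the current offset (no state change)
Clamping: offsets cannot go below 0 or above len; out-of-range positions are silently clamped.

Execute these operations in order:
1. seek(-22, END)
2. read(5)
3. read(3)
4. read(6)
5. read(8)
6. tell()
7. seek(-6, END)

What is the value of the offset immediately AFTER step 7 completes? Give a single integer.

After 1 (seek(-22, END)): offset=0
After 2 (read(5)): returned 'H65AH', offset=5
After 3 (read(3)): returned 'OTG', offset=8
After 4 (read(6)): returned 'SOLYA5', offset=14
After 5 (read(8)): returned '72MCAE6K', offset=22
After 6 (tell()): offset=22
After 7 (seek(-6, END)): offset=16

Answer: 16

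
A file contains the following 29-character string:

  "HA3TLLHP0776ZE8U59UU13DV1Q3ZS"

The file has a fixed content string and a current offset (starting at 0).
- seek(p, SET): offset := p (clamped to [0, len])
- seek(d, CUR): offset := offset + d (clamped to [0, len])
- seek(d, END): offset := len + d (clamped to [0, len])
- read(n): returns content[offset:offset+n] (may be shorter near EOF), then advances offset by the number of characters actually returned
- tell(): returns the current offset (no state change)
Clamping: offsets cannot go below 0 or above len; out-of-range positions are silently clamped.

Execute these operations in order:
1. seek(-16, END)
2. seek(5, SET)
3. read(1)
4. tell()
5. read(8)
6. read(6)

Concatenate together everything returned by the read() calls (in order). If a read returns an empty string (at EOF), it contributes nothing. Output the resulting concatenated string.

After 1 (seek(-16, END)): offset=13
After 2 (seek(5, SET)): offset=5
After 3 (read(1)): returned 'L', offset=6
After 4 (tell()): offset=6
After 5 (read(8)): returned 'HP0776ZE', offset=14
After 6 (read(6)): returned '8U59UU', offset=20

Answer: LHP0776ZE8U59UU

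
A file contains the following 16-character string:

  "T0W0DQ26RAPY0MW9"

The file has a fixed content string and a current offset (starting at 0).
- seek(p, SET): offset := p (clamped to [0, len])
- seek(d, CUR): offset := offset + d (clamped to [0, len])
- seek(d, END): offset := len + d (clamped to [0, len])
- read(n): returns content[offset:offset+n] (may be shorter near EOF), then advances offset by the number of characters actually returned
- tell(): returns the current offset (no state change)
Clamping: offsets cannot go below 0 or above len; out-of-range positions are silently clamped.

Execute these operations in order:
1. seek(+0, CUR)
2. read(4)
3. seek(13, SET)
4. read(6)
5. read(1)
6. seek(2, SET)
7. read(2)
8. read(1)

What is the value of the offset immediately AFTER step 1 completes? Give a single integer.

After 1 (seek(+0, CUR)): offset=0

Answer: 0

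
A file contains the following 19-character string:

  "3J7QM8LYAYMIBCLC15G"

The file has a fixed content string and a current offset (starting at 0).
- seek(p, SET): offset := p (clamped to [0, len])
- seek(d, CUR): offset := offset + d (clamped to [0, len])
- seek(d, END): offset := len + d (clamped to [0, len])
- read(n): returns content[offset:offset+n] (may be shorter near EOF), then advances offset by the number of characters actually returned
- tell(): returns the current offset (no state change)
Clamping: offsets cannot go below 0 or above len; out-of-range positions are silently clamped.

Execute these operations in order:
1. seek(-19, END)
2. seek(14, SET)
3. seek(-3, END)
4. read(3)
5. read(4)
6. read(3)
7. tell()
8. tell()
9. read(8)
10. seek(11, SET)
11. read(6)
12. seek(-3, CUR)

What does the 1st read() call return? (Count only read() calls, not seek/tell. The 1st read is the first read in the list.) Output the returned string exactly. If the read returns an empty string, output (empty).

After 1 (seek(-19, END)): offset=0
After 2 (seek(14, SET)): offset=14
After 3 (seek(-3, END)): offset=16
After 4 (read(3)): returned '15G', offset=19
After 5 (read(4)): returned '', offset=19
After 6 (read(3)): returned '', offset=19
After 7 (tell()): offset=19
After 8 (tell()): offset=19
After 9 (read(8)): returned '', offset=19
After 10 (seek(11, SET)): offset=11
After 11 (read(6)): returned 'IBCLC1', offset=17
After 12 (seek(-3, CUR)): offset=14

Answer: 15G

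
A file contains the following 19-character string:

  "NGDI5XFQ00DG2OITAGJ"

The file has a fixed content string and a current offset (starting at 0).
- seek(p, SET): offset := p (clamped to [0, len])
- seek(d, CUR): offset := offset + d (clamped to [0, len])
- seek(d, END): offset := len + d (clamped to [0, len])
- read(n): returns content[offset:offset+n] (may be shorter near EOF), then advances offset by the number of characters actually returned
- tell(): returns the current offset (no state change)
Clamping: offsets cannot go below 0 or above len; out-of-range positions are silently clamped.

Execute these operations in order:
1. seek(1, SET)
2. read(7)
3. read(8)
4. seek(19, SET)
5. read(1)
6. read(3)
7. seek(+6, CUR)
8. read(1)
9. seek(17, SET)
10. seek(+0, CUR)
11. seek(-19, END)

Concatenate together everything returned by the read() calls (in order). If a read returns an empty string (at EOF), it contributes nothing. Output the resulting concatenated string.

After 1 (seek(1, SET)): offset=1
After 2 (read(7)): returned 'GDI5XFQ', offset=8
After 3 (read(8)): returned '00DG2OIT', offset=16
After 4 (seek(19, SET)): offset=19
After 5 (read(1)): returned '', offset=19
After 6 (read(3)): returned '', offset=19
After 7 (seek(+6, CUR)): offset=19
After 8 (read(1)): returned '', offset=19
After 9 (seek(17, SET)): offset=17
After 10 (seek(+0, CUR)): offset=17
After 11 (seek(-19, END)): offset=0

Answer: GDI5XFQ00DG2OIT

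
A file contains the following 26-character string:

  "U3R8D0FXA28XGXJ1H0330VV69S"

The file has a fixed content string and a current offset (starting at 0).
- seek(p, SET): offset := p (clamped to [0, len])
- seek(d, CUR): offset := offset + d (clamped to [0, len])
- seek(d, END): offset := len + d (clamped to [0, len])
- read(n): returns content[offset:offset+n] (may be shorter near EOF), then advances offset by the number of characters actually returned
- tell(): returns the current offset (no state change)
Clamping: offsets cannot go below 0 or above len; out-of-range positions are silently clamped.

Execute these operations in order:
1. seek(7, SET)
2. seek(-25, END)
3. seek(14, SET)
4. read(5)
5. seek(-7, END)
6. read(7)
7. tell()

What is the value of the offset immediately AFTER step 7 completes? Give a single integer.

Answer: 26

Derivation:
After 1 (seek(7, SET)): offset=7
After 2 (seek(-25, END)): offset=1
After 3 (seek(14, SET)): offset=14
After 4 (read(5)): returned 'J1H03', offset=19
After 5 (seek(-7, END)): offset=19
After 6 (read(7)): returned '30VV69S', offset=26
After 7 (tell()): offset=26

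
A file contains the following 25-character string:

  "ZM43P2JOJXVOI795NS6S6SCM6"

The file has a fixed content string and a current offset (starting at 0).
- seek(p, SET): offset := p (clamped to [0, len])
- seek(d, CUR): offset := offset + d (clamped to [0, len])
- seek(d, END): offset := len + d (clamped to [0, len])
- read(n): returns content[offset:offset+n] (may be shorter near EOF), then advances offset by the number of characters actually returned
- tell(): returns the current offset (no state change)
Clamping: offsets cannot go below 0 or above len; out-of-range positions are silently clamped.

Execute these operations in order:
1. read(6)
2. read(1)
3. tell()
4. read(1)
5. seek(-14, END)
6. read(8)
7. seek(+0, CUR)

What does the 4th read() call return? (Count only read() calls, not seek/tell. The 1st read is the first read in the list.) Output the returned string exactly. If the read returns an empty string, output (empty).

Answer: OI795NS6

Derivation:
After 1 (read(6)): returned 'ZM43P2', offset=6
After 2 (read(1)): returned 'J', offset=7
After 3 (tell()): offset=7
After 4 (read(1)): returned 'O', offset=8
After 5 (seek(-14, END)): offset=11
After 6 (read(8)): returned 'OI795NS6', offset=19
After 7 (seek(+0, CUR)): offset=19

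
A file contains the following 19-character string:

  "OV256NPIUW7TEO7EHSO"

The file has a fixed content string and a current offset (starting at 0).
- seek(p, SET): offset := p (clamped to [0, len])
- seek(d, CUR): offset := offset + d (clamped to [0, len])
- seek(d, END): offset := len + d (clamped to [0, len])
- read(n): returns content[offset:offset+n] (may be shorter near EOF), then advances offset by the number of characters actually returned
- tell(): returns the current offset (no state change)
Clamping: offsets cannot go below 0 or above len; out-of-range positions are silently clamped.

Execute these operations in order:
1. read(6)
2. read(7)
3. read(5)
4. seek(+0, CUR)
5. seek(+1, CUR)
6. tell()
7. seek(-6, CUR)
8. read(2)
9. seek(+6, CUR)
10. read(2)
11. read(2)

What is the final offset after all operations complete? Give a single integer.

Answer: 19

Derivation:
After 1 (read(6)): returned 'OV256N', offset=6
After 2 (read(7)): returned 'PIUW7TE', offset=13
After 3 (read(5)): returned 'O7EHS', offset=18
After 4 (seek(+0, CUR)): offset=18
After 5 (seek(+1, CUR)): offset=19
After 6 (tell()): offset=19
After 7 (seek(-6, CUR)): offset=13
After 8 (read(2)): returned 'O7', offset=15
After 9 (seek(+6, CUR)): offset=19
After 10 (read(2)): returned '', offset=19
After 11 (read(2)): returned '', offset=19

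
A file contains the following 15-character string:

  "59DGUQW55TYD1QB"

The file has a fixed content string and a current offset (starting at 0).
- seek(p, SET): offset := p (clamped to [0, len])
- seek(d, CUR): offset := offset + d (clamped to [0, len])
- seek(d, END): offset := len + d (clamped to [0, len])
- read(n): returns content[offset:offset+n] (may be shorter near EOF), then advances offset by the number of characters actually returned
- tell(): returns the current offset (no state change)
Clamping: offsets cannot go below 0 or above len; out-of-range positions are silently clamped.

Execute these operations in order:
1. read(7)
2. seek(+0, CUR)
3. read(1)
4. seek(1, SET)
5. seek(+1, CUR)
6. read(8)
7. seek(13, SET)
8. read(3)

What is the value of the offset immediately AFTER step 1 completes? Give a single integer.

After 1 (read(7)): returned '59DGUQW', offset=7

Answer: 7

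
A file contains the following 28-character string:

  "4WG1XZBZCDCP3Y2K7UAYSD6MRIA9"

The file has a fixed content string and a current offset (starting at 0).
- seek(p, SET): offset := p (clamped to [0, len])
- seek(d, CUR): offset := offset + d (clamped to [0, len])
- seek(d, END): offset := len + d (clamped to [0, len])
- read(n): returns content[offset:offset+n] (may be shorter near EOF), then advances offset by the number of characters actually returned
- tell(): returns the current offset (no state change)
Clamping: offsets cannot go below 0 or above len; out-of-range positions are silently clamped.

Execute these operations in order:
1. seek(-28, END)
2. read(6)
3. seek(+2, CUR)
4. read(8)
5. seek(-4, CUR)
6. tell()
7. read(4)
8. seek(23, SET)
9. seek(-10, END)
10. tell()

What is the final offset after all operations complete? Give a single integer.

Answer: 18

Derivation:
After 1 (seek(-28, END)): offset=0
After 2 (read(6)): returned '4WG1XZ', offset=6
After 3 (seek(+2, CUR)): offset=8
After 4 (read(8)): returned 'CDCP3Y2K', offset=16
After 5 (seek(-4, CUR)): offset=12
After 6 (tell()): offset=12
After 7 (read(4)): returned '3Y2K', offset=16
After 8 (seek(23, SET)): offset=23
After 9 (seek(-10, END)): offset=18
After 10 (tell()): offset=18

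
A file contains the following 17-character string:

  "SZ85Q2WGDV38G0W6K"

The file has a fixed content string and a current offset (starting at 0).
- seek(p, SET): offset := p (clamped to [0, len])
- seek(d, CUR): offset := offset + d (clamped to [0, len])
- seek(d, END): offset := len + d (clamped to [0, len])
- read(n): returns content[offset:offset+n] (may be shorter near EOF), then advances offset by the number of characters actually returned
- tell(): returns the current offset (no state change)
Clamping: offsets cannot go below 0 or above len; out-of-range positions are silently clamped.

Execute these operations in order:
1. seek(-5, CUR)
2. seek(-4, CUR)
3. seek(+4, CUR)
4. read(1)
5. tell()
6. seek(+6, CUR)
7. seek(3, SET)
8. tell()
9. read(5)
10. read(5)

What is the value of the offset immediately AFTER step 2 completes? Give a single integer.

Answer: 0

Derivation:
After 1 (seek(-5, CUR)): offset=0
After 2 (seek(-4, CUR)): offset=0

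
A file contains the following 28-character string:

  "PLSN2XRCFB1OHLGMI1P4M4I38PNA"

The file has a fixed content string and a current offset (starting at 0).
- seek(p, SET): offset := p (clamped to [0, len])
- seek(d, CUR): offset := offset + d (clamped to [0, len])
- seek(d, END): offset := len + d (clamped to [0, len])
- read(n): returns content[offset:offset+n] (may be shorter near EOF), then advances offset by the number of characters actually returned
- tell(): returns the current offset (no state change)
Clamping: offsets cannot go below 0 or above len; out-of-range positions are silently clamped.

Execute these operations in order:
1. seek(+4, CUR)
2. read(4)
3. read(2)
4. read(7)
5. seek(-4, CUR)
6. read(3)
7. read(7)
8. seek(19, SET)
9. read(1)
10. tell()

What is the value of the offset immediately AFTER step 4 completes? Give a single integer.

Answer: 17

Derivation:
After 1 (seek(+4, CUR)): offset=4
After 2 (read(4)): returned '2XRC', offset=8
After 3 (read(2)): returned 'FB', offset=10
After 4 (read(7)): returned '1OHLGMI', offset=17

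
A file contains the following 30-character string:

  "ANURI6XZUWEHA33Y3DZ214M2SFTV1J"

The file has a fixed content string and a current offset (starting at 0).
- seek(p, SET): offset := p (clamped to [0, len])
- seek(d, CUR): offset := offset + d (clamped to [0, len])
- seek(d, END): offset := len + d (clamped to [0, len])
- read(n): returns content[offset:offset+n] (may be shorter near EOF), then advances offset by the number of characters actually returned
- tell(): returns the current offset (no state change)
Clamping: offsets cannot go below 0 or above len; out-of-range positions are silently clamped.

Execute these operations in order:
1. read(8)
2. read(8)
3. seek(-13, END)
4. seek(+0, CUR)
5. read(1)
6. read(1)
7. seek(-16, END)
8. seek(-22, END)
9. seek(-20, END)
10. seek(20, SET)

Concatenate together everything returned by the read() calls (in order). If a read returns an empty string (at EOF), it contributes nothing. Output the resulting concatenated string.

Answer: ANURI6XZUWEHA33YDZ

Derivation:
After 1 (read(8)): returned 'ANURI6XZ', offset=8
After 2 (read(8)): returned 'UWEHA33Y', offset=16
After 3 (seek(-13, END)): offset=17
After 4 (seek(+0, CUR)): offset=17
After 5 (read(1)): returned 'D', offset=18
After 6 (read(1)): returned 'Z', offset=19
After 7 (seek(-16, END)): offset=14
After 8 (seek(-22, END)): offset=8
After 9 (seek(-20, END)): offset=10
After 10 (seek(20, SET)): offset=20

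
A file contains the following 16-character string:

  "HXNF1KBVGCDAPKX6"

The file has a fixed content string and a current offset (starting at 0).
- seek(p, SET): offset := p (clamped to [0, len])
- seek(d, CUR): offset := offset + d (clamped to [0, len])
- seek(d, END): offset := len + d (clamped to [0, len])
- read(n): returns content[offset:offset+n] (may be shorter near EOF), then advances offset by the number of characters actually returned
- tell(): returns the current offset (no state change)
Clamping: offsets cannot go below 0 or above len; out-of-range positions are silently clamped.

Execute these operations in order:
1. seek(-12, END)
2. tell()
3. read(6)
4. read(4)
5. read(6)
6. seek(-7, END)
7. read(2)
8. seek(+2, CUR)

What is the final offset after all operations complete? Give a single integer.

After 1 (seek(-12, END)): offset=4
After 2 (tell()): offset=4
After 3 (read(6)): returned '1KBVGC', offset=10
After 4 (read(4)): returned 'DAPK', offset=14
After 5 (read(6)): returned 'X6', offset=16
After 6 (seek(-7, END)): offset=9
After 7 (read(2)): returned 'CD', offset=11
After 8 (seek(+2, CUR)): offset=13

Answer: 13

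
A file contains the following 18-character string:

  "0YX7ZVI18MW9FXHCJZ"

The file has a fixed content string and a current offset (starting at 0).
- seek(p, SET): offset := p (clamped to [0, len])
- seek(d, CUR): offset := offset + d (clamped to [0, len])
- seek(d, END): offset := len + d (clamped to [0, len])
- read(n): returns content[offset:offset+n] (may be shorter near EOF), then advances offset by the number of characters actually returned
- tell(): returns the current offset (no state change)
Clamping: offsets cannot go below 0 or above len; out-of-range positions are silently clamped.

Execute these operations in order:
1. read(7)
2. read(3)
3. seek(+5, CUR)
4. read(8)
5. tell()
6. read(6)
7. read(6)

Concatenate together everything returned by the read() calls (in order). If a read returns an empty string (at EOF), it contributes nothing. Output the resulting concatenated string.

After 1 (read(7)): returned '0YX7ZVI', offset=7
After 2 (read(3)): returned '18M', offset=10
After 3 (seek(+5, CUR)): offset=15
After 4 (read(8)): returned 'CJZ', offset=18
After 5 (tell()): offset=18
After 6 (read(6)): returned '', offset=18
After 7 (read(6)): returned '', offset=18

Answer: 0YX7ZVI18MCJZ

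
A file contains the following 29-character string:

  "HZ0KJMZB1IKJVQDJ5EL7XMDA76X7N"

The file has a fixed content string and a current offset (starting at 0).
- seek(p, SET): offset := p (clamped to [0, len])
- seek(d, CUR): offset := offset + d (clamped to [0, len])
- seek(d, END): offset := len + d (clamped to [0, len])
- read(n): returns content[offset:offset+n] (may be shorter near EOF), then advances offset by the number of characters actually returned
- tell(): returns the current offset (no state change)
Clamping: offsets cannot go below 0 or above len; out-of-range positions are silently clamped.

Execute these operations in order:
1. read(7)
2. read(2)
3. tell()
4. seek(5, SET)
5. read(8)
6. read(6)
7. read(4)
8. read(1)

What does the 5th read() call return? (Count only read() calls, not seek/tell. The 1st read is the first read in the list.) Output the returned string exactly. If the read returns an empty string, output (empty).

After 1 (read(7)): returned 'HZ0KJMZ', offset=7
After 2 (read(2)): returned 'B1', offset=9
After 3 (tell()): offset=9
After 4 (seek(5, SET)): offset=5
After 5 (read(8)): returned 'MZB1IKJV', offset=13
After 6 (read(6)): returned 'QDJ5EL', offset=19
After 7 (read(4)): returned '7XMD', offset=23
After 8 (read(1)): returned 'A', offset=24

Answer: 7XMD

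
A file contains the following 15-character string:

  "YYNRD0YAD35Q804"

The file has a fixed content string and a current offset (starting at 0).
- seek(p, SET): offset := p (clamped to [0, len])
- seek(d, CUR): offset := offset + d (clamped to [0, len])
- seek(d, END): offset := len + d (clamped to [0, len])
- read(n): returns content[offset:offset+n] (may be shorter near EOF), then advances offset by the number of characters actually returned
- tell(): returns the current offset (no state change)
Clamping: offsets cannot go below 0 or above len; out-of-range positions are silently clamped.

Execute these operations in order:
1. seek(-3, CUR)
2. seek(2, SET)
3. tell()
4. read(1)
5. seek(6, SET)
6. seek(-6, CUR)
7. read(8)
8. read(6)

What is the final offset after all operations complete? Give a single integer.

After 1 (seek(-3, CUR)): offset=0
After 2 (seek(2, SET)): offset=2
After 3 (tell()): offset=2
After 4 (read(1)): returned 'N', offset=3
After 5 (seek(6, SET)): offset=6
After 6 (seek(-6, CUR)): offset=0
After 7 (read(8)): returned 'YYNRD0YA', offset=8
After 8 (read(6)): returned 'D35Q80', offset=14

Answer: 14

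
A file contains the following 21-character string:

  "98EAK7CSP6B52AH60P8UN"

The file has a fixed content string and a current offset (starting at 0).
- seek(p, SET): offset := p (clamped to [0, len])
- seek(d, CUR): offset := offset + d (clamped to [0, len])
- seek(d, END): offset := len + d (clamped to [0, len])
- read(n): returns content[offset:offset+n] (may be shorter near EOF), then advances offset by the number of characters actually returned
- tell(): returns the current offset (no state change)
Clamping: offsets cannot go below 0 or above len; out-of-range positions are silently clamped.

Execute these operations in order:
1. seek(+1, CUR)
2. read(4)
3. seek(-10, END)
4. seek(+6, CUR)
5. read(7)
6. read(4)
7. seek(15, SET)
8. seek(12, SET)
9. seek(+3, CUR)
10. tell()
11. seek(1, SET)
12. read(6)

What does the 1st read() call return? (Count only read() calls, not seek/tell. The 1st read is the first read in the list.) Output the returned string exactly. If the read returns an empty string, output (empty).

Answer: 8EAK

Derivation:
After 1 (seek(+1, CUR)): offset=1
After 2 (read(4)): returned '8EAK', offset=5
After 3 (seek(-10, END)): offset=11
After 4 (seek(+6, CUR)): offset=17
After 5 (read(7)): returned 'P8UN', offset=21
After 6 (read(4)): returned '', offset=21
After 7 (seek(15, SET)): offset=15
After 8 (seek(12, SET)): offset=12
After 9 (seek(+3, CUR)): offset=15
After 10 (tell()): offset=15
After 11 (seek(1, SET)): offset=1
After 12 (read(6)): returned '8EAK7C', offset=7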